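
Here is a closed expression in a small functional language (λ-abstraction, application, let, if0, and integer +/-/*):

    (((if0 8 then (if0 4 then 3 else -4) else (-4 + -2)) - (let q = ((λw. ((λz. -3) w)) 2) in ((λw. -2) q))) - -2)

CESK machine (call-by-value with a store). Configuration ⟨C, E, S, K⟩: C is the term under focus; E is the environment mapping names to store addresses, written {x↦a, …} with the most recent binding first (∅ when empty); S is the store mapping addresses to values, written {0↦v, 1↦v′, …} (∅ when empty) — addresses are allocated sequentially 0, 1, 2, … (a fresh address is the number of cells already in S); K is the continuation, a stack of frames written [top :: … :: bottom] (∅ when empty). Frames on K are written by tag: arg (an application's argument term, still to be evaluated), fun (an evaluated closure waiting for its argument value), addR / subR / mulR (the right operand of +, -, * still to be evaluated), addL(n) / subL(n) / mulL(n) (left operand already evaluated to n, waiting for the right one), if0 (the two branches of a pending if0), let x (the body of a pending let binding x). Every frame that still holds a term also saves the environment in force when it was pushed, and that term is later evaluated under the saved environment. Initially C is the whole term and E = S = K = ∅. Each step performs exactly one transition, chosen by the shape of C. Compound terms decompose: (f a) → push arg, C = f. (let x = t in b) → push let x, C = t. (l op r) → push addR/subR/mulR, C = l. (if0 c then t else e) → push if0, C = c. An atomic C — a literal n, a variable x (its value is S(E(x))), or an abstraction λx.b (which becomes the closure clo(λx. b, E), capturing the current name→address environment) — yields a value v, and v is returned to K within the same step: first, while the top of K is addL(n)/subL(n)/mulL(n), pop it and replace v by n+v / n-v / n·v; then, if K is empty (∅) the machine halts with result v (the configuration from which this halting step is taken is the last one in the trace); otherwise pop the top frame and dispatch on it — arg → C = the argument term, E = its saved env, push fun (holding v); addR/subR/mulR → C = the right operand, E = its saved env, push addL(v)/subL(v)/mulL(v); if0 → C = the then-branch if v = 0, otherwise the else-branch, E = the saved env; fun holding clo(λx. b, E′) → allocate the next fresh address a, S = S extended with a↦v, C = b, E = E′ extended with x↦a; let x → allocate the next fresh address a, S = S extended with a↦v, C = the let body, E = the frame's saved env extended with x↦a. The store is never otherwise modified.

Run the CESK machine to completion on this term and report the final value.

Answer: -2

Machine steps:
t=0: ⟨C=(((if0 8 then (if0 4 then 3 else -4) else (-4 + -2)) - (let q = ((λw. ((λz. -3) w)) 2) in ((λw. -2) q))) - -2); E=∅; S=∅; K=∅⟩
t=1: ⟨C=((if0 8 then (if0 4 then 3 else -4) else (-4 + -2)) - (let q = ((λw. ((λz. -3) w)) 2) in ((λw. -2) q))); E=∅; S=∅; K=[subR]⟩
t=2: ⟨C=(if0 8 then (if0 4 then 3 else -4) else (-4 + -2)); E=∅; S=∅; K=[subR :: subR]⟩
t=3: ⟨C=8; E=∅; S=∅; K=[if0 :: subR :: subR]⟩
t=4: ⟨C=(-4 + -2); E=∅; S=∅; K=[subR :: subR]⟩
t=5: ⟨C=-4; E=∅; S=∅; K=[addR :: subR :: subR]⟩
t=6: ⟨C=-2; E=∅; S=∅; K=[addL(-4) :: subR :: subR]⟩
t=7: ⟨C=(let q = ((λw. ((λz. -3) w)) 2) in ((λw. -2) q)); E=∅; S=∅; K=[subL(-6) :: subR]⟩
t=8: ⟨C=((λw. ((λz. -3) w)) 2); E=∅; S=∅; K=[let q :: subL(-6) :: subR]⟩
t=9: ⟨C=(λw. ((λz. -3) w)); E=∅; S=∅; K=[arg :: let q :: subL(-6) :: subR]⟩
t=10: ⟨C=2; E=∅; S=∅; K=[fun :: let q :: subL(-6) :: subR]⟩
t=11: ⟨C=((λz. -3) w); E={w↦0}; S={0↦2}; K=[let q :: subL(-6) :: subR]⟩
t=12: ⟨C=(λz. -3); E={w↦0}; S={0↦2}; K=[arg :: let q :: subL(-6) :: subR]⟩
t=13: ⟨C=w; E={w↦0}; S={0↦2}; K=[fun :: let q :: subL(-6) :: subR]⟩
t=14: ⟨C=-3; E={z↦1, w↦0}; S={0↦2, 1↦2}; K=[let q :: subL(-6) :: subR]⟩
t=15: ⟨C=((λw. -2) q); E={q↦2}; S={0↦2, 1↦2, 2↦-3}; K=[subL(-6) :: subR]⟩
t=16: ⟨C=(λw. -2); E={q↦2}; S={0↦2, 1↦2, 2↦-3}; K=[arg :: subL(-6) :: subR]⟩
t=17: ⟨C=q; E={q↦2}; S={0↦2, 1↦2, 2↦-3}; K=[fun :: subL(-6) :: subR]⟩
t=18: ⟨C=-2; E={w↦3, q↦2}; S={0↦2, 1↦2, 2↦-3, 3↦-3}; K=[subL(-6) :: subR]⟩
t=19: ⟨C=-2; E=∅; S={0↦2, 1↦2, 2↦-3, 3↦-3}; K=[subL(-4)]⟩
→ final value -2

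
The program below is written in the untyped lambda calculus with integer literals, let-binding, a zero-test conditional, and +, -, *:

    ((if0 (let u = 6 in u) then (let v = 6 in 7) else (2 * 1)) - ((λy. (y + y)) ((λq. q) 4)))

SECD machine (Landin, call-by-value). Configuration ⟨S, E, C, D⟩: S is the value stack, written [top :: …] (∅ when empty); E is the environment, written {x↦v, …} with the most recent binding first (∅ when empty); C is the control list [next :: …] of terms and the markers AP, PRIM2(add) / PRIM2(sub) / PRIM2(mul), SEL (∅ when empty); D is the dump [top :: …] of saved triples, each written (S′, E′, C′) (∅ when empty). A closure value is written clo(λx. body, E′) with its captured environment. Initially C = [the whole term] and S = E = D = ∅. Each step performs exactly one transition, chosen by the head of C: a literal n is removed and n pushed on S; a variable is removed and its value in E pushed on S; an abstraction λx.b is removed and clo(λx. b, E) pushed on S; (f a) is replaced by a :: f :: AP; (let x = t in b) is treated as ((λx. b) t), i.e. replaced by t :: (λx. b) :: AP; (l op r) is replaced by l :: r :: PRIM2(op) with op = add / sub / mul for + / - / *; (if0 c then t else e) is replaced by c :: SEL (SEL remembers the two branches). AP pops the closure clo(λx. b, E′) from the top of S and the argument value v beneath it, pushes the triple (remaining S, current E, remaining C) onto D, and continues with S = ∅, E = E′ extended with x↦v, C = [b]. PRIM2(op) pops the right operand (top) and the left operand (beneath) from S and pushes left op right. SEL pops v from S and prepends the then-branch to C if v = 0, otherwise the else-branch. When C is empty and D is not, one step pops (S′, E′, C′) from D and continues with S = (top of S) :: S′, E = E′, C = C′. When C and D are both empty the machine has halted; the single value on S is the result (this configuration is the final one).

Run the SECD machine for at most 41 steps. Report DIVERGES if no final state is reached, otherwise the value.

Answer: -6

Machine steps:
t=0: ⟨S=∅; E=∅; C=[((if0 (let u = 6 in u) then (let v = 6 in 7) else (2 * 1)) - ((λy. (y + y)) ((λq. q) 4)))]; D=∅⟩
t=1: ⟨S=∅; E=∅; C=[(if0 (let u = 6 in u) then (let v = 6 in 7) else (2 * 1)) :: ((λy. (y + y)) ((λq. q) 4)) :: PRIM2(sub)]; D=∅⟩
t=2: ⟨S=∅; E=∅; C=[(let u = 6 in u) :: SEL :: ((λy. (y + y)) ((λq. q) 4)) :: PRIM2(sub)]; D=∅⟩
t=3: ⟨S=∅; E=∅; C=[6 :: (λu. u) :: AP :: SEL :: ((λy. (y + y)) ((λq. q) 4)) :: PRIM2(sub)]; D=∅⟩
t=4: ⟨S=[6]; E=∅; C=[(λu. u) :: AP :: SEL :: ((λy. (y + y)) ((λq. q) 4)) :: PRIM2(sub)]; D=∅⟩
t=5: ⟨S=[clo(λu. u, ∅) :: 6]; E=∅; C=[AP :: SEL :: ((λy. (y + y)) ((λq. q) 4)) :: PRIM2(sub)]; D=∅⟩
t=6: ⟨S=∅; E={u↦6}; C=[u]; D=[(∅, ∅, [SEL :: ((λy. (y + y)) ((λq. q) 4)) :: PRIM2(sub)])]⟩
t=7: ⟨S=[6]; E={u↦6}; C=∅; D=[(∅, ∅, [SEL :: ((λy. (y + y)) ((λq. q) 4)) :: PRIM2(sub)])]⟩
t=8: ⟨S=[6]; E=∅; C=[SEL :: ((λy. (y + y)) ((λq. q) 4)) :: PRIM2(sub)]; D=∅⟩
t=9: ⟨S=∅; E=∅; C=[(2 * 1) :: ((λy. (y + y)) ((λq. q) 4)) :: PRIM2(sub)]; D=∅⟩
t=10: ⟨S=∅; E=∅; C=[2 :: 1 :: PRIM2(mul) :: ((λy. (y + y)) ((λq. q) 4)) :: PRIM2(sub)]; D=∅⟩
t=11: ⟨S=[2]; E=∅; C=[1 :: PRIM2(mul) :: ((λy. (y + y)) ((λq. q) 4)) :: PRIM2(sub)]; D=∅⟩
t=12: ⟨S=[1 :: 2]; E=∅; C=[PRIM2(mul) :: ((λy. (y + y)) ((λq. q) 4)) :: PRIM2(sub)]; D=∅⟩
t=13: ⟨S=[2]; E=∅; C=[((λy. (y + y)) ((λq. q) 4)) :: PRIM2(sub)]; D=∅⟩
t=14: ⟨S=[2]; E=∅; C=[((λq. q) 4) :: (λy. (y + y)) :: AP :: PRIM2(sub)]; D=∅⟩
t=15: ⟨S=[2]; E=∅; C=[4 :: (λq. q) :: AP :: (λy. (y + y)) :: AP :: PRIM2(sub)]; D=∅⟩
t=16: ⟨S=[4 :: 2]; E=∅; C=[(λq. q) :: AP :: (λy. (y + y)) :: AP :: PRIM2(sub)]; D=∅⟩
t=17: ⟨S=[clo(λq. q, ∅) :: 4 :: 2]; E=∅; C=[AP :: (λy. (y + y)) :: AP :: PRIM2(sub)]; D=∅⟩
t=18: ⟨S=∅; E={q↦4}; C=[q]; D=[([2], ∅, [(λy. (y + y)) :: AP :: PRIM2(sub)])]⟩
t=19: ⟨S=[4]; E={q↦4}; C=∅; D=[([2], ∅, [(λy. (y + y)) :: AP :: PRIM2(sub)])]⟩
t=20: ⟨S=[4 :: 2]; E=∅; C=[(λy. (y + y)) :: AP :: PRIM2(sub)]; D=∅⟩
t=21: ⟨S=[clo(λy. (y + y), ∅) :: 4 :: 2]; E=∅; C=[AP :: PRIM2(sub)]; D=∅⟩
t=22: ⟨S=∅; E={y↦4}; C=[(y + y)]; D=[([2], ∅, [PRIM2(sub)])]⟩
t=23: ⟨S=∅; E={y↦4}; C=[y :: y :: PRIM2(add)]; D=[([2], ∅, [PRIM2(sub)])]⟩
t=24: ⟨S=[4]; E={y↦4}; C=[y :: PRIM2(add)]; D=[([2], ∅, [PRIM2(sub)])]⟩
t=25: ⟨S=[4 :: 4]; E={y↦4}; C=[PRIM2(add)]; D=[([2], ∅, [PRIM2(sub)])]⟩
t=26: ⟨S=[8]; E={y↦4}; C=∅; D=[([2], ∅, [PRIM2(sub)])]⟩
t=27: ⟨S=[8 :: 2]; E=∅; C=[PRIM2(sub)]; D=∅⟩
t=28: ⟨S=[-6]; E=∅; C=∅; D=∅⟩
→ final value -6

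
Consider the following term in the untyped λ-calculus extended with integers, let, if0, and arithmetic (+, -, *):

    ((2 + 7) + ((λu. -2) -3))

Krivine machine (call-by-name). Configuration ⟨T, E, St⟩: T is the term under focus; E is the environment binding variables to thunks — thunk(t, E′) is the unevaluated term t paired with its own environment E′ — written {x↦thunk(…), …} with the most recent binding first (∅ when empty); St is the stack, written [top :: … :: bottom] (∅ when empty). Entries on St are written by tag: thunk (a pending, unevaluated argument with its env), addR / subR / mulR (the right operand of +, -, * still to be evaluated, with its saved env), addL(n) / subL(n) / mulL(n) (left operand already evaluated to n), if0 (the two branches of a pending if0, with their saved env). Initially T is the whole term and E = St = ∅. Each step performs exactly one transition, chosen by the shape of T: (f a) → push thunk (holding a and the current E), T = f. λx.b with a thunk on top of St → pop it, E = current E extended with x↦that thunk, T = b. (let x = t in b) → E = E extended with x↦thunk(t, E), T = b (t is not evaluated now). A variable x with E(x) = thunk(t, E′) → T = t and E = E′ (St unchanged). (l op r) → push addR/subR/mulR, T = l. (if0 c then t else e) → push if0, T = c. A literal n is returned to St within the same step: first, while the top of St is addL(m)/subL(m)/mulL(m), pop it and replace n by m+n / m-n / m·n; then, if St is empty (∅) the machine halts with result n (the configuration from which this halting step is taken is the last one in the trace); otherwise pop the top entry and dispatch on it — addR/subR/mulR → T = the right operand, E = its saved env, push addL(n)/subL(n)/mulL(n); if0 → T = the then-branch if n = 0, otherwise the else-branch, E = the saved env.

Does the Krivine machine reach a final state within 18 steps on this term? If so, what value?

Answer: 7

Execution trace:
0. <T=((2 + 7) + ((λu. -2) -3)), E=∅, St=∅>
1. <T=(2 + 7), E=∅, St=[addR]>
2. <T=2, E=∅, St=[addR :: addR]>
3. <T=7, E=∅, St=[addL(2) :: addR]>
4. <T=((λu. -2) -3), E=∅, St=[addL(9)]>
5. <T=(λu. -2), E=∅, St=[thunk :: addL(9)]>
6. <T=-2, E={u↦thunk(-3, ∅)}, St=[addL(9)]>
→ final value 7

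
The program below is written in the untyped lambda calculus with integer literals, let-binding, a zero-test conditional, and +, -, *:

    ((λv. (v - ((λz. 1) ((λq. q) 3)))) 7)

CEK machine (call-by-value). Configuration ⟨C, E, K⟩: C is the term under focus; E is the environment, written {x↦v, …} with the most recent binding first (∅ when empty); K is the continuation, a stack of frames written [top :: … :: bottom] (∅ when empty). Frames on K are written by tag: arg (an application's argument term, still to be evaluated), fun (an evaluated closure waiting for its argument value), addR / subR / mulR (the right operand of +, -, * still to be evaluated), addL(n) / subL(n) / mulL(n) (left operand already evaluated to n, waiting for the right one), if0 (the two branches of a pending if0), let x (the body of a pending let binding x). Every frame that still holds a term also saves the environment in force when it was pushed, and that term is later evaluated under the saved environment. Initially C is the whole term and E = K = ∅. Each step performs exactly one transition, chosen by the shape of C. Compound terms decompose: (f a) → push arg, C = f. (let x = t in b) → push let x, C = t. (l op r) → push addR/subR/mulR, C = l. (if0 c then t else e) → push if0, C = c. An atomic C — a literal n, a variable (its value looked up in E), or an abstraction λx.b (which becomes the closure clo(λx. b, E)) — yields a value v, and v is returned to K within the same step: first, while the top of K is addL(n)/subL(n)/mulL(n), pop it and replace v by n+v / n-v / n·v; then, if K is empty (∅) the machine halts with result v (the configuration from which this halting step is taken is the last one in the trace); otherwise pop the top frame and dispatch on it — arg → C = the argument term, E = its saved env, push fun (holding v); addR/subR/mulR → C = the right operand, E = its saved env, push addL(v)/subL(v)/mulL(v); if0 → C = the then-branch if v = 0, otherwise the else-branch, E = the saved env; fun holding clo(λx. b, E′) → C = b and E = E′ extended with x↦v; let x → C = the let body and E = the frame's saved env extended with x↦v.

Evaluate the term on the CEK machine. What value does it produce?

Answer: 6

Derivation:
0. <C=((λv. (v - ((λz. 1) ((λq. q) 3)))) 7), E=∅, K=∅>
1. <C=(λv. (v - ((λz. 1) ((λq. q) 3)))), E=∅, K=[arg]>
2. <C=7, E=∅, K=[fun]>
3. <C=(v - ((λz. 1) ((λq. q) 3))), E={v↦7}, K=∅>
4. <C=v, E={v↦7}, K=[subR]>
5. <C=((λz. 1) ((λq. q) 3)), E={v↦7}, K=[subL(7)]>
6. <C=(λz. 1), E={v↦7}, K=[arg :: subL(7)]>
7. <C=((λq. q) 3), E={v↦7}, K=[fun :: subL(7)]>
8. <C=(λq. q), E={v↦7}, K=[arg :: fun :: subL(7)]>
9. <C=3, E={v↦7}, K=[fun :: fun :: subL(7)]>
10. <C=q, E={q↦3, v↦7}, K=[fun :: subL(7)]>
11. <C=1, E={z↦3, v↦7}, K=[subL(7)]>
→ final value 6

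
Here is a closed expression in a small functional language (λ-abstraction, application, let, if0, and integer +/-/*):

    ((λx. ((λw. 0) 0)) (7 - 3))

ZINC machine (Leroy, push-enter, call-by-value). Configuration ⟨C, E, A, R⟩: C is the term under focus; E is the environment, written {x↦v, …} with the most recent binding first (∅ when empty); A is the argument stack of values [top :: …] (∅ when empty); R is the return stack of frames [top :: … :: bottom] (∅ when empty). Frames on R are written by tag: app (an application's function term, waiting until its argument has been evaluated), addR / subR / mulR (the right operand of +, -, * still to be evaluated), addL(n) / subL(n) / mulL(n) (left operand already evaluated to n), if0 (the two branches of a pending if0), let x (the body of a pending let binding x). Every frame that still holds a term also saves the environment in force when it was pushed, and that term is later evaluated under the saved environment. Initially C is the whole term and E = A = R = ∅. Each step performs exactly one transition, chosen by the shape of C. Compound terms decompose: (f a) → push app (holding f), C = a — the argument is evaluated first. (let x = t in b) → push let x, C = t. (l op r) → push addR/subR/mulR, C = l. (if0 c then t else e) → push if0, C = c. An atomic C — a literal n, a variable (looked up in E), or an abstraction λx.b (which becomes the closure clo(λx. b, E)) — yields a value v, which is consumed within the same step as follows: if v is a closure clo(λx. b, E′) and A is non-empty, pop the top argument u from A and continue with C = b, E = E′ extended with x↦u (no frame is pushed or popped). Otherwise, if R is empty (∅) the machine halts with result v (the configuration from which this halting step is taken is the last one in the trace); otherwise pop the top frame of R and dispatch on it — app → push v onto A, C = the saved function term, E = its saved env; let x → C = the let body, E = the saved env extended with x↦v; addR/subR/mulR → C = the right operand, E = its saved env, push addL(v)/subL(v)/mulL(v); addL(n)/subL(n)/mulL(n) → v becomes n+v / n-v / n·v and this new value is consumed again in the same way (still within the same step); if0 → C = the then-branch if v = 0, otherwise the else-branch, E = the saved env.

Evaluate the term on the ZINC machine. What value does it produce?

Answer: 0

Derivation:
[0] <C=((λx. ((λw. 0) 0)) (7 - 3)), E=∅, A=∅, R=∅>
[1] <C=(7 - 3), E=∅, A=∅, R=[app]>
[2] <C=7, E=∅, A=∅, R=[subR :: app]>
[3] <C=3, E=∅, A=∅, R=[subL(7) :: app]>
[4] <C=(λx. ((λw. 0) 0)), E=∅, A=[4], R=∅>
[5] <C=((λw. 0) 0), E={x↦4}, A=∅, R=∅>
[6] <C=0, E={x↦4}, A=∅, R=[app]>
[7] <C=(λw. 0), E={x↦4}, A=[0], R=∅>
[8] <C=0, E={w↦0, x↦4}, A=∅, R=∅>
→ final value 0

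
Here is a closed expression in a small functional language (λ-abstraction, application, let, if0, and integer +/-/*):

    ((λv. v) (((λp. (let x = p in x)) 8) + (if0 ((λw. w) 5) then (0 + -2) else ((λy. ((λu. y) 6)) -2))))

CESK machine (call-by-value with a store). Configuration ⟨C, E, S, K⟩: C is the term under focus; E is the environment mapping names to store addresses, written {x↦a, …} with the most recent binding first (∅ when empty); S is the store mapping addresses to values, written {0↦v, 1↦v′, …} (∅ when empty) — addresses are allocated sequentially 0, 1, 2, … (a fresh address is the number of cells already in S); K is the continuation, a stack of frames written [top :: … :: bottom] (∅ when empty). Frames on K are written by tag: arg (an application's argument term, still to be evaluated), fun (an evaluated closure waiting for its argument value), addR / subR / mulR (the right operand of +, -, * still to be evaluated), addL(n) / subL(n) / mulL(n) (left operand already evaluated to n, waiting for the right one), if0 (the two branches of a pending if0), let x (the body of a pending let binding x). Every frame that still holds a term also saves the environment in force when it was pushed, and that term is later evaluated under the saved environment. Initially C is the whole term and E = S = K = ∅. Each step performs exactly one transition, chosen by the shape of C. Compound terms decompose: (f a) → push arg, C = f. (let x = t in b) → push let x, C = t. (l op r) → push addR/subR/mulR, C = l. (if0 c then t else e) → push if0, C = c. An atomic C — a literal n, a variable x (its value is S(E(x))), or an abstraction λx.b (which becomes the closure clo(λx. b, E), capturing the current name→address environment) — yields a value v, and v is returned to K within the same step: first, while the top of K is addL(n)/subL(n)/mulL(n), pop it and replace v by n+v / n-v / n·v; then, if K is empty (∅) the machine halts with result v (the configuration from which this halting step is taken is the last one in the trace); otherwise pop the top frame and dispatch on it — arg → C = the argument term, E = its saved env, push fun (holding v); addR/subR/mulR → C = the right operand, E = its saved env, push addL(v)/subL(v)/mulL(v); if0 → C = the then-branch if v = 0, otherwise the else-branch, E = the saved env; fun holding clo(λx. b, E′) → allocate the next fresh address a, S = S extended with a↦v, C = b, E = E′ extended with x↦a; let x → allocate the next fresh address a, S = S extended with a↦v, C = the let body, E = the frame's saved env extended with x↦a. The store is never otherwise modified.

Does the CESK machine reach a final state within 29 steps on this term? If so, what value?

Answer: 6

Derivation:
t=0: ⟨C=((λv. v) (((λp. (let x = p in x)) 8) + (if0 ((λw. w) 5) then (0 + -2) else ((λy. ((λu. y) 6)) -2)))); E=∅; S=∅; K=∅⟩
t=1: ⟨C=(λv. v); E=∅; S=∅; K=[arg]⟩
t=2: ⟨C=(((λp. (let x = p in x)) 8) + (if0 ((λw. w) 5) then (0 + -2) else ((λy. ((λu. y) 6)) -2))); E=∅; S=∅; K=[fun]⟩
t=3: ⟨C=((λp. (let x = p in x)) 8); E=∅; S=∅; K=[addR :: fun]⟩
t=4: ⟨C=(λp. (let x = p in x)); E=∅; S=∅; K=[arg :: addR :: fun]⟩
t=5: ⟨C=8; E=∅; S=∅; K=[fun :: addR :: fun]⟩
t=6: ⟨C=(let x = p in x); E={p↦0}; S={0↦8}; K=[addR :: fun]⟩
t=7: ⟨C=p; E={p↦0}; S={0↦8}; K=[let x :: addR :: fun]⟩
t=8: ⟨C=x; E={x↦1, p↦0}; S={0↦8, 1↦8}; K=[addR :: fun]⟩
t=9: ⟨C=(if0 ((λw. w) 5) then (0 + -2) else ((λy. ((λu. y) 6)) -2)); E=∅; S={0↦8, 1↦8}; K=[addL(8) :: fun]⟩
t=10: ⟨C=((λw. w) 5); E=∅; S={0↦8, 1↦8}; K=[if0 :: addL(8) :: fun]⟩
t=11: ⟨C=(λw. w); E=∅; S={0↦8, 1↦8}; K=[arg :: if0 :: addL(8) :: fun]⟩
t=12: ⟨C=5; E=∅; S={0↦8, 1↦8}; K=[fun :: if0 :: addL(8) :: fun]⟩
t=13: ⟨C=w; E={w↦2}; S={0↦8, 1↦8, 2↦5}; K=[if0 :: addL(8) :: fun]⟩
t=14: ⟨C=((λy. ((λu. y) 6)) -2); E=∅; S={0↦8, 1↦8, 2↦5}; K=[addL(8) :: fun]⟩
t=15: ⟨C=(λy. ((λu. y) 6)); E=∅; S={0↦8, 1↦8, 2↦5}; K=[arg :: addL(8) :: fun]⟩
t=16: ⟨C=-2; E=∅; S={0↦8, 1↦8, 2↦5}; K=[fun :: addL(8) :: fun]⟩
t=17: ⟨C=((λu. y) 6); E={y↦3}; S={0↦8, 1↦8, 2↦5, 3↦-2}; K=[addL(8) :: fun]⟩
t=18: ⟨C=(λu. y); E={y↦3}; S={0↦8, 1↦8, 2↦5, 3↦-2}; K=[arg :: addL(8) :: fun]⟩
t=19: ⟨C=6; E={y↦3}; S={0↦8, 1↦8, 2↦5, 3↦-2}; K=[fun :: addL(8) :: fun]⟩
t=20: ⟨C=y; E={u↦4, y↦3}; S={0↦8, 1↦8, 2↦5, 3↦-2, 4↦6}; K=[addL(8) :: fun]⟩
t=21: ⟨C=v; E={v↦5}; S={0↦8, 1↦8, 2↦5, 3↦-2, 4↦6, 5↦6}; K=∅⟩
→ final value 6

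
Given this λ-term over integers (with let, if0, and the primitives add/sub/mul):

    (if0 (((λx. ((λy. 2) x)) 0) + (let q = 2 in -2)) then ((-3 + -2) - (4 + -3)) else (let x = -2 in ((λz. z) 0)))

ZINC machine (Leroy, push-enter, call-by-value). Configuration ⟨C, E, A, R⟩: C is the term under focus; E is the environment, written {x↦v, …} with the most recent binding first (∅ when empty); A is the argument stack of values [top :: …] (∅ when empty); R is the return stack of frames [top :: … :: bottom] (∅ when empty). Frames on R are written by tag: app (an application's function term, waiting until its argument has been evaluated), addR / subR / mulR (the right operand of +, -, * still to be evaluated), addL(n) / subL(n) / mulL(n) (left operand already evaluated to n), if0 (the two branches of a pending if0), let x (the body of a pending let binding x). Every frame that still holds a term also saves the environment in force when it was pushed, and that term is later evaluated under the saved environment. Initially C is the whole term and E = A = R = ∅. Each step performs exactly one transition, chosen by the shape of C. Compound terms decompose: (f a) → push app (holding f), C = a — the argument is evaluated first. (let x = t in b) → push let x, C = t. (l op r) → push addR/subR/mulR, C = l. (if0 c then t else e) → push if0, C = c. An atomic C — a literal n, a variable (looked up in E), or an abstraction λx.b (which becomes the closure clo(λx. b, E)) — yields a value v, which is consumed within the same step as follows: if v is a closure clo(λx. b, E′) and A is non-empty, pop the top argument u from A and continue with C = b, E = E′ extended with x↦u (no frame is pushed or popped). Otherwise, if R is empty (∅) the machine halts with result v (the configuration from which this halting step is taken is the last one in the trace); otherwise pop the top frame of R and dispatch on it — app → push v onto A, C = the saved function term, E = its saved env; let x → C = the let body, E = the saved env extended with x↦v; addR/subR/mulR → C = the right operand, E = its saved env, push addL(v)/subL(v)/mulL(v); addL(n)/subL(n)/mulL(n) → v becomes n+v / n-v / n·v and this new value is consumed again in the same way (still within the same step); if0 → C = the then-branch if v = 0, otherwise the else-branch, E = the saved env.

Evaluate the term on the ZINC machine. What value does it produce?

Answer: -6

Machine steps:
[0] [C=(if0 (((λx. ((λy. 2) x)) 0) + (let q = 2 in -2)) then ((-3 + -2) - (4 + -3)) else (let x = -2 in ((λz. z) 0))) | E=∅ | A=∅ | R=∅]
[1] [C=(((λx. ((λy. 2) x)) 0) + (let q = 2 in -2)) | E=∅ | A=∅ | R=[if0]]
[2] [C=((λx. ((λy. 2) x)) 0) | E=∅ | A=∅ | R=[addR :: if0]]
[3] [C=0 | E=∅ | A=∅ | R=[app :: addR :: if0]]
[4] [C=(λx. ((λy. 2) x)) | E=∅ | A=[0] | R=[addR :: if0]]
[5] [C=((λy. 2) x) | E={x↦0} | A=∅ | R=[addR :: if0]]
[6] [C=x | E={x↦0} | A=∅ | R=[app :: addR :: if0]]
[7] [C=(λy. 2) | E={x↦0} | A=[0] | R=[addR :: if0]]
[8] [C=2 | E={y↦0, x↦0} | A=∅ | R=[addR :: if0]]
[9] [C=(let q = 2 in -2) | E=∅ | A=∅ | R=[addL(2) :: if0]]
[10] [C=2 | E=∅ | A=∅ | R=[let q :: addL(2) :: if0]]
[11] [C=-2 | E={q↦2} | A=∅ | R=[addL(2) :: if0]]
[12] [C=((-3 + -2) - (4 + -3)) | E=∅ | A=∅ | R=∅]
[13] [C=(-3 + -2) | E=∅ | A=∅ | R=[subR]]
[14] [C=-3 | E=∅ | A=∅ | R=[addR :: subR]]
[15] [C=-2 | E=∅ | A=∅ | R=[addL(-3) :: subR]]
[16] [C=(4 + -3) | E=∅ | A=∅ | R=[subL(-5)]]
[17] [C=4 | E=∅ | A=∅ | R=[addR :: subL(-5)]]
[18] [C=-3 | E=∅ | A=∅ | R=[addL(4) :: subL(-5)]]
→ final value -6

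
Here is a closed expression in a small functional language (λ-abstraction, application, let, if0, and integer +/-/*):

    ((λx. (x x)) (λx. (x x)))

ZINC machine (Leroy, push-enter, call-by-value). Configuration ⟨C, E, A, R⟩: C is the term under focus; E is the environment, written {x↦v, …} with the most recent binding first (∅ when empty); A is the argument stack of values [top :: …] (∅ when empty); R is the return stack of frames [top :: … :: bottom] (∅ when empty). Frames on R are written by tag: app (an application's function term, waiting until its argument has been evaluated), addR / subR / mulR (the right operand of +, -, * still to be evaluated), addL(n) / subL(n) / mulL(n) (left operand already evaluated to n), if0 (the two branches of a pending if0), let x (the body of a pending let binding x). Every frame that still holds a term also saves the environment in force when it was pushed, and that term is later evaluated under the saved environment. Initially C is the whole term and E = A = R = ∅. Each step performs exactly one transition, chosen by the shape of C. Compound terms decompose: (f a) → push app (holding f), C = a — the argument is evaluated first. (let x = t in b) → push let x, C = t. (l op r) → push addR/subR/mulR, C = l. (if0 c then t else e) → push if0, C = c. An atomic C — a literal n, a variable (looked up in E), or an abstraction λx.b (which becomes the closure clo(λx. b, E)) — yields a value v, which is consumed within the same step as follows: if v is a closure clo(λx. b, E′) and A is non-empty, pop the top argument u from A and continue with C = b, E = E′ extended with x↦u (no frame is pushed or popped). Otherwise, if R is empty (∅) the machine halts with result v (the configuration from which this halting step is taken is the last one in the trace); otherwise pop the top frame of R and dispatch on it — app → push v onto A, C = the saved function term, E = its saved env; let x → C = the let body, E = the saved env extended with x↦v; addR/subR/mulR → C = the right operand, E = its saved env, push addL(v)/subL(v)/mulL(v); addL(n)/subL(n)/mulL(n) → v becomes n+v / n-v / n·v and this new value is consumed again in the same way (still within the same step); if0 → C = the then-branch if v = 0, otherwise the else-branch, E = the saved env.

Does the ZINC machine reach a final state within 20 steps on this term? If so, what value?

Answer: DIVERGES (no final state within 20 steps)

Execution trace:
0. ⟨C=((λx. (x x)) (λx. (x x))); E=∅; A=∅; R=∅⟩
1. ⟨C=(λx. (x x)); E=∅; A=∅; R=[app]⟩
2. ⟨C=(λx. (x x)); E=∅; A=[clo(λx. (x x), ∅)]; R=∅⟩
3. ⟨C=(x x); E={x↦clo(λx. (x x), ∅)}; A=∅; R=∅⟩
4. ⟨C=x; E={x↦clo(λx. (x x), ∅)}; A=∅; R=[app]⟩
5. ⟨C=x; E={x↦clo(λx. (x x), ∅)}; A=[clo(λx. (x x), ∅)]; R=∅⟩
… configuration repeats with period 3 (steps 3–5 recur indefinitely) …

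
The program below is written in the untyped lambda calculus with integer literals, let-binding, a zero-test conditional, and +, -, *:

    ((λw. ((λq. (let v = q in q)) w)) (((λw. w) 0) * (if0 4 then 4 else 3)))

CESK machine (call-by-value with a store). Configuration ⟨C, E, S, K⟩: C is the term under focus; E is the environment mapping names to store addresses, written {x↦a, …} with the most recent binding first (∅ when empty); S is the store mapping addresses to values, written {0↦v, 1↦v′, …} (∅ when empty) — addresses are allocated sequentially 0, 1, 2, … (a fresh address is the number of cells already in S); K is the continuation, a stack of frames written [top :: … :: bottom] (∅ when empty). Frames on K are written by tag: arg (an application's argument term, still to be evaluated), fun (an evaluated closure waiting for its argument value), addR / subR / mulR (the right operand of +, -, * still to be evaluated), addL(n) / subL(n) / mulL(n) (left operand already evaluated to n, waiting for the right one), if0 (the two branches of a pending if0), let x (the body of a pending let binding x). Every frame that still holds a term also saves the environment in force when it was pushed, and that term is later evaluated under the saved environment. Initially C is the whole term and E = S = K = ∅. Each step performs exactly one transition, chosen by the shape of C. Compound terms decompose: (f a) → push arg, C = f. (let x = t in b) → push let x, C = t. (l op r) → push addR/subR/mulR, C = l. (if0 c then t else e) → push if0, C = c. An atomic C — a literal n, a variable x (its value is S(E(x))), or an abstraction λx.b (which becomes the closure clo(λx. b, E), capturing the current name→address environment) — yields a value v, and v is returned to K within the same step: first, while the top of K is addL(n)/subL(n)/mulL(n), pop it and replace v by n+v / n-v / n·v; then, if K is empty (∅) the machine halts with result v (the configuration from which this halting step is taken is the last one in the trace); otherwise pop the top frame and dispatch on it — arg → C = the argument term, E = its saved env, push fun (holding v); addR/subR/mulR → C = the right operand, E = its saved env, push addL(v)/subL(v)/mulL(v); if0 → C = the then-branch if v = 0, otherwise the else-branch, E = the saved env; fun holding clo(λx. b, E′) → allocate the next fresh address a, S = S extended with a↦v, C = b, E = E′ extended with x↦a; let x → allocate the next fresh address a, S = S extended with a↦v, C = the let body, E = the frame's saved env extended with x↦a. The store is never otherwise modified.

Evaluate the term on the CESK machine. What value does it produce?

Answer: 0

Derivation:
t=0: [C=((λw. ((λq. (let v = q in q)) w)) (((λw. w) 0) * (if0 4 then 4 else 3))) | E=∅ | S=∅ | K=∅]
t=1: [C=(λw. ((λq. (let v = q in q)) w)) | E=∅ | S=∅ | K=[arg]]
t=2: [C=(((λw. w) 0) * (if0 4 then 4 else 3)) | E=∅ | S=∅ | K=[fun]]
t=3: [C=((λw. w) 0) | E=∅ | S=∅ | K=[mulR :: fun]]
t=4: [C=(λw. w) | E=∅ | S=∅ | K=[arg :: mulR :: fun]]
t=5: [C=0 | E=∅ | S=∅ | K=[fun :: mulR :: fun]]
t=6: [C=w | E={w↦0} | S={0↦0} | K=[mulR :: fun]]
t=7: [C=(if0 4 then 4 else 3) | E=∅ | S={0↦0} | K=[mulL(0) :: fun]]
t=8: [C=4 | E=∅ | S={0↦0} | K=[if0 :: mulL(0) :: fun]]
t=9: [C=3 | E=∅ | S={0↦0} | K=[mulL(0) :: fun]]
t=10: [C=((λq. (let v = q in q)) w) | E={w↦1} | S={0↦0, 1↦0} | K=∅]
t=11: [C=(λq. (let v = q in q)) | E={w↦1} | S={0↦0, 1↦0} | K=[arg]]
t=12: [C=w | E={w↦1} | S={0↦0, 1↦0} | K=[fun]]
t=13: [C=(let v = q in q) | E={q↦2, w↦1} | S={0↦0, 1↦0, 2↦0} | K=∅]
t=14: [C=q | E={q↦2, w↦1} | S={0↦0, 1↦0, 2↦0} | K=[let v]]
t=15: [C=q | E={v↦3, q↦2, w↦1} | S={0↦0, 1↦0, 2↦0, 3↦0} | K=∅]
→ final value 0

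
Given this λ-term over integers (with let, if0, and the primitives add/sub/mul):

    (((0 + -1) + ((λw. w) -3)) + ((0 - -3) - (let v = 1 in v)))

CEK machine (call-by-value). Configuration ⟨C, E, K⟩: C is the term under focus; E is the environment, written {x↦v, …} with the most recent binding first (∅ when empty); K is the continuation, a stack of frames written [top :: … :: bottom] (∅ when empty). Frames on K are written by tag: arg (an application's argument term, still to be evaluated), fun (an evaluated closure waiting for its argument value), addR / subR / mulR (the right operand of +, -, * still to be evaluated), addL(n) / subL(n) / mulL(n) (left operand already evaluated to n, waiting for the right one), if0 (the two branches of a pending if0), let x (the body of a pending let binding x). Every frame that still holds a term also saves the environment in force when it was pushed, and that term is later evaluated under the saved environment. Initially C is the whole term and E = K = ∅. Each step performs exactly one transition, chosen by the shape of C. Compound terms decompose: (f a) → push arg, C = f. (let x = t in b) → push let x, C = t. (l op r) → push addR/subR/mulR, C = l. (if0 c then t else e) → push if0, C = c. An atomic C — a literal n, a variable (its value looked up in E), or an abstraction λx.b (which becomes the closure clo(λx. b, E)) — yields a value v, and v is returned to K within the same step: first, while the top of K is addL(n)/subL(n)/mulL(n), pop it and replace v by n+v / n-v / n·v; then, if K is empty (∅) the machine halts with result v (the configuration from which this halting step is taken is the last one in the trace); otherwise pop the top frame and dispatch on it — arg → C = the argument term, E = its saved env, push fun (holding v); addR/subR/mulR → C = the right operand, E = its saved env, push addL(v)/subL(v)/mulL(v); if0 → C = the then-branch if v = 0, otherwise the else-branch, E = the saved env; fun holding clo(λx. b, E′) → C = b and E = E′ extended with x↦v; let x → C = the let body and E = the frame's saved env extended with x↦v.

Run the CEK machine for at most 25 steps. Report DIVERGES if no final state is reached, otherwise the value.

t=0: <C=(((0 + -1) + ((λw. w) -3)) + ((0 - -3) - (let v = 1 in v))), E=∅, K=∅>
t=1: <C=((0 + -1) + ((λw. w) -3)), E=∅, K=[addR]>
t=2: <C=(0 + -1), E=∅, K=[addR :: addR]>
t=3: <C=0, E=∅, K=[addR :: addR :: addR]>
t=4: <C=-1, E=∅, K=[addL(0) :: addR :: addR]>
t=5: <C=((λw. w) -3), E=∅, K=[addL(-1) :: addR]>
t=6: <C=(λw. w), E=∅, K=[arg :: addL(-1) :: addR]>
t=7: <C=-3, E=∅, K=[fun :: addL(-1) :: addR]>
t=8: <C=w, E={w↦-3}, K=[addL(-1) :: addR]>
t=9: <C=((0 - -3) - (let v = 1 in v)), E=∅, K=[addL(-4)]>
t=10: <C=(0 - -3), E=∅, K=[subR :: addL(-4)]>
t=11: <C=0, E=∅, K=[subR :: subR :: addL(-4)]>
t=12: <C=-3, E=∅, K=[subL(0) :: subR :: addL(-4)]>
t=13: <C=(let v = 1 in v), E=∅, K=[subL(3) :: addL(-4)]>
t=14: <C=1, E=∅, K=[let v :: subL(3) :: addL(-4)]>
t=15: <C=v, E={v↦1}, K=[subL(3) :: addL(-4)]>
→ final value -2

Answer: -2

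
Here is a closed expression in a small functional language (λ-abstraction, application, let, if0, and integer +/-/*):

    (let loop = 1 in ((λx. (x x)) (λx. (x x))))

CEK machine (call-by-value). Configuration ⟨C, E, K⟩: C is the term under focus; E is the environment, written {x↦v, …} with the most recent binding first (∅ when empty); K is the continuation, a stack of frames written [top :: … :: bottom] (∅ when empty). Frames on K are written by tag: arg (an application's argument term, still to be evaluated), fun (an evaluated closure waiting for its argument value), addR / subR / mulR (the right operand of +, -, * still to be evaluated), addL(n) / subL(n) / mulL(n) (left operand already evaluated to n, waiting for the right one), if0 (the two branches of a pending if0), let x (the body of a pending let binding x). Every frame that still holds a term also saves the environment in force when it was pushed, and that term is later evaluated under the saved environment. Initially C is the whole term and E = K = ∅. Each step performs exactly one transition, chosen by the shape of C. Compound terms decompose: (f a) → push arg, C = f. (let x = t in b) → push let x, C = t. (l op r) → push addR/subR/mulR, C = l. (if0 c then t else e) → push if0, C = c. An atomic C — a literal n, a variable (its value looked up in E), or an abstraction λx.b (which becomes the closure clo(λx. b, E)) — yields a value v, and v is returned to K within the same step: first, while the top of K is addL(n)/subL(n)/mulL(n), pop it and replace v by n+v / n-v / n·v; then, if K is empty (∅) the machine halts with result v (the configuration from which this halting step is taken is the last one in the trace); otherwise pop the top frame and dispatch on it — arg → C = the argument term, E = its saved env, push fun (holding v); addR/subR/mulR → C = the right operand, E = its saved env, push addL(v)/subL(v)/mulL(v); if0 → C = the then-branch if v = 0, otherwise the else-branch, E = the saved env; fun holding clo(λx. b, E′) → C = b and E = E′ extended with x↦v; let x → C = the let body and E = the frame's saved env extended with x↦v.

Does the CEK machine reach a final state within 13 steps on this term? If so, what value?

Answer: DIVERGES (no final state within 13 steps)

Execution trace:
step 0: ⟨C=(let loop = 1 in ((λx. (x x)) (λx. (x x)))); E=∅; K=∅⟩
step 1: ⟨C=1; E=∅; K=[let loop]⟩
step 2: ⟨C=((λx. (x x)) (λx. (x x))); E={loop↦1}; K=∅⟩
step 3: ⟨C=(λx. (x x)); E={loop↦1}; K=[arg]⟩
step 4: ⟨C=(λx. (x x)); E={loop↦1}; K=[fun]⟩
step 5: ⟨C=(x x); E={x↦clo(λx. (x x), {loop↦1}), loop↦1}; K=∅⟩
step 6: ⟨C=x; E={x↦clo(λx. (x x), {loop↦1}), loop↦1}; K=[arg]⟩
step 7: ⟨C=x; E={x↦clo(λx. (x x), {loop↦1}), loop↦1}; K=[fun]⟩
… configuration repeats with period 3 (steps 5–7 recur indefinitely) …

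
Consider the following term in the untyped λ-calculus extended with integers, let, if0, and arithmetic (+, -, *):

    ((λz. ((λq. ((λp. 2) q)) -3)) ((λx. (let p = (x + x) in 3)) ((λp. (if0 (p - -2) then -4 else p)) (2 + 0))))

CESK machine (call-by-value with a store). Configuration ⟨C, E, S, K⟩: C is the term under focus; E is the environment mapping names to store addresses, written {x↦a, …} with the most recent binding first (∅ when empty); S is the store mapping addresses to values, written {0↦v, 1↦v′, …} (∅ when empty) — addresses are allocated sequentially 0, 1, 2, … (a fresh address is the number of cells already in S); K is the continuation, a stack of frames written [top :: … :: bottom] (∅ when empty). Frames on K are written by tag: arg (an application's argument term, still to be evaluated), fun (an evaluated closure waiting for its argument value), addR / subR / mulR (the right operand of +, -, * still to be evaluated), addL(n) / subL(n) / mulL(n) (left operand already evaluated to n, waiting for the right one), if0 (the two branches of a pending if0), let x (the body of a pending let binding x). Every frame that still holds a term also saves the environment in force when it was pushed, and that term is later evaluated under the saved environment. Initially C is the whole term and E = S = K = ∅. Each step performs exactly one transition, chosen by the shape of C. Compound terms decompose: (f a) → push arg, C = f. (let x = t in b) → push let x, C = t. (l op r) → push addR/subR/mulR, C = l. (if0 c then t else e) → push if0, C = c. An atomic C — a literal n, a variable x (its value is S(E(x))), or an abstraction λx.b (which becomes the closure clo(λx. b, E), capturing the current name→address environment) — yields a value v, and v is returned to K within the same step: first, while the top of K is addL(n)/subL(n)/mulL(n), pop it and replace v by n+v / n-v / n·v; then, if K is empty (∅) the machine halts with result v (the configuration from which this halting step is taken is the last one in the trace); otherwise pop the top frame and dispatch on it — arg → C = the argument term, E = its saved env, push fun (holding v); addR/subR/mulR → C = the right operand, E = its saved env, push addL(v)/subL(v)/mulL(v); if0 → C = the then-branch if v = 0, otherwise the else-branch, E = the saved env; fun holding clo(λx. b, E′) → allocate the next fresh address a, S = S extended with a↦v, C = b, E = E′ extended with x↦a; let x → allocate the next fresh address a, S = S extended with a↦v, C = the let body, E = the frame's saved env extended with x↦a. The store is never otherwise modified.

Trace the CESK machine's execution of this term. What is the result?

t=0: ⟨C=((λz. ((λq. ((λp. 2) q)) -3)) ((λx. (let p = (x + x) in 3)) ((λp. (if0 (p - -2) then -4 else p)) (2 + 0)))); E=∅; S=∅; K=∅⟩
t=1: ⟨C=(λz. ((λq. ((λp. 2) q)) -3)); E=∅; S=∅; K=[arg]⟩
t=2: ⟨C=((λx. (let p = (x + x) in 3)) ((λp. (if0 (p - -2) then -4 else p)) (2 + 0))); E=∅; S=∅; K=[fun]⟩
t=3: ⟨C=(λx. (let p = (x + x) in 3)); E=∅; S=∅; K=[arg :: fun]⟩
t=4: ⟨C=((λp. (if0 (p - -2) then -4 else p)) (2 + 0)); E=∅; S=∅; K=[fun :: fun]⟩
t=5: ⟨C=(λp. (if0 (p - -2) then -4 else p)); E=∅; S=∅; K=[arg :: fun :: fun]⟩
t=6: ⟨C=(2 + 0); E=∅; S=∅; K=[fun :: fun :: fun]⟩
t=7: ⟨C=2; E=∅; S=∅; K=[addR :: fun :: fun :: fun]⟩
t=8: ⟨C=0; E=∅; S=∅; K=[addL(2) :: fun :: fun :: fun]⟩
t=9: ⟨C=(if0 (p - -2) then -4 else p); E={p↦0}; S={0↦2}; K=[fun :: fun]⟩
t=10: ⟨C=(p - -2); E={p↦0}; S={0↦2}; K=[if0 :: fun :: fun]⟩
t=11: ⟨C=p; E={p↦0}; S={0↦2}; K=[subR :: if0 :: fun :: fun]⟩
t=12: ⟨C=-2; E={p↦0}; S={0↦2}; K=[subL(2) :: if0 :: fun :: fun]⟩
t=13: ⟨C=p; E={p↦0}; S={0↦2}; K=[fun :: fun]⟩
t=14: ⟨C=(let p = (x + x) in 3); E={x↦1}; S={0↦2, 1↦2}; K=[fun]⟩
t=15: ⟨C=(x + x); E={x↦1}; S={0↦2, 1↦2}; K=[let p :: fun]⟩
t=16: ⟨C=x; E={x↦1}; S={0↦2, 1↦2}; K=[addR :: let p :: fun]⟩
t=17: ⟨C=x; E={x↦1}; S={0↦2, 1↦2}; K=[addL(2) :: let p :: fun]⟩
t=18: ⟨C=3; E={p↦2, x↦1}; S={0↦2, 1↦2, 2↦4}; K=[fun]⟩
t=19: ⟨C=((λq. ((λp. 2) q)) -3); E={z↦3}; S={0↦2, 1↦2, 2↦4, 3↦3}; K=∅⟩
t=20: ⟨C=(λq. ((λp. 2) q)); E={z↦3}; S={0↦2, 1↦2, 2↦4, 3↦3}; K=[arg]⟩
t=21: ⟨C=-3; E={z↦3}; S={0↦2, 1↦2, 2↦4, 3↦3}; K=[fun]⟩
t=22: ⟨C=((λp. 2) q); E={q↦4, z↦3}; S={0↦2, 1↦2, 2↦4, 3↦3, 4↦-3}; K=∅⟩
t=23: ⟨C=(λp. 2); E={q↦4, z↦3}; S={0↦2, 1↦2, 2↦4, 3↦3, 4↦-3}; K=[arg]⟩
t=24: ⟨C=q; E={q↦4, z↦3}; S={0↦2, 1↦2, 2↦4, 3↦3, 4↦-3}; K=[fun]⟩
t=25: ⟨C=2; E={p↦5, q↦4, z↦3}; S={0↦2, 1↦2, 2↦4, 3↦3, 4↦-3, 5↦-3}; K=∅⟩
→ final value 2

Answer: 2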